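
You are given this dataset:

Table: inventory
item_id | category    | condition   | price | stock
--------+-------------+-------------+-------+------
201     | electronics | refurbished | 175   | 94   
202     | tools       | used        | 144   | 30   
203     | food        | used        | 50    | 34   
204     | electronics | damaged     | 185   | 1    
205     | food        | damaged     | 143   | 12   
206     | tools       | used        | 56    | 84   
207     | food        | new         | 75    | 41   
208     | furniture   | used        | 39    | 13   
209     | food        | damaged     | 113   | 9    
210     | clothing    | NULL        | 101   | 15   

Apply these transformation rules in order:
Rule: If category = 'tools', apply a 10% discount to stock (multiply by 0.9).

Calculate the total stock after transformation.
321.6

Step 1: Records with category = 'tools' have total stock = 114
Step 2: Apply multiplier: 114 × 0.9 = 102.6
Step 3: Other records total: 219
Step 4: Final sum = 102.6 + 219 = 321.6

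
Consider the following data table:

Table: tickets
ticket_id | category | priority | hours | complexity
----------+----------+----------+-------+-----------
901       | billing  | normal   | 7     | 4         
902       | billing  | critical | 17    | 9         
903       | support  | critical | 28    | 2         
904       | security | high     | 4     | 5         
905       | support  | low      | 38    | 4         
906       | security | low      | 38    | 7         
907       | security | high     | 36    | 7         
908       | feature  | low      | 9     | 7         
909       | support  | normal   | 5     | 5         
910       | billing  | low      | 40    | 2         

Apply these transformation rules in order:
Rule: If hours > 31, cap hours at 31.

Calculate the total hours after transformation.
194

Step 1: 4 records have hours > 31
Step 2: These records originally summed to 152
Step 3: After capping: 4 × 31 = 124
Step 4: Unaffected records sum: 70
Step 5: Final sum = 124 + 70 = 194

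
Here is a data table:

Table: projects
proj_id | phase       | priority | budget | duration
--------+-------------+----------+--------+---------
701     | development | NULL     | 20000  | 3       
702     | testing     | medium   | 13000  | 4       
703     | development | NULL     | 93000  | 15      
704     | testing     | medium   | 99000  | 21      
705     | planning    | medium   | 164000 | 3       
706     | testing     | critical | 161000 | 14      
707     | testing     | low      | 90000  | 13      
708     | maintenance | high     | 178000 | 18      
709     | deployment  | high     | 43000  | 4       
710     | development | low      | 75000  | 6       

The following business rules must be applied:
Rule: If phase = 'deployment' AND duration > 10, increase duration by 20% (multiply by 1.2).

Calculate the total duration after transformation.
101

Step 1: Find records where phase = 'deployment' AND duration > 10
Step 2: 0 records match, summing to 0
Step 3: After multiplier: 0 × 1.2 = 0.0
Step 4: Unaffected records sum: 101
Step 5: Final sum = 0.0 + 101 = 101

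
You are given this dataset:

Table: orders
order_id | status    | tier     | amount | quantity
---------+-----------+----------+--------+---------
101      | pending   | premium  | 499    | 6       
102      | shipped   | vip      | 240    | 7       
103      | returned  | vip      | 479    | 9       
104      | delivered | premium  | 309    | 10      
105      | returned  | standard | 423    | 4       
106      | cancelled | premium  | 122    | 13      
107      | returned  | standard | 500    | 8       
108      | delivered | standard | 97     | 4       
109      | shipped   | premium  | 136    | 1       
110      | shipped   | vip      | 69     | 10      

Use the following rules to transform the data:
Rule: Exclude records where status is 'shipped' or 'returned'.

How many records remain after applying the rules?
4

Step 1: Count records to exclude
  - 3 (shipped) + 3 (returned) = 6 records
Step 2: Total records: 10
Step 3: Remaining = 10 - 6 = 4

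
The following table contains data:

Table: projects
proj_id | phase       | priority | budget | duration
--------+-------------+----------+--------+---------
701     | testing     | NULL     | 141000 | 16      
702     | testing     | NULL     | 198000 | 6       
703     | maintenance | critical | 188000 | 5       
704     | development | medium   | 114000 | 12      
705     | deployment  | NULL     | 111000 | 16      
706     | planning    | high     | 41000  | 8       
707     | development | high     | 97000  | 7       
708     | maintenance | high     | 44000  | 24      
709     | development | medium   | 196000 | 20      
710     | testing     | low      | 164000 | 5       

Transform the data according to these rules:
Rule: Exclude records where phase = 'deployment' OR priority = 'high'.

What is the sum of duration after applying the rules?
64

Step 1: Find records where phase = 'deployment' OR priority = 'high'
Step 2: 4 records match, summing to 55
Step 3: Original sum: 119
Step 4: Remaining sum = 119 - 55 = 64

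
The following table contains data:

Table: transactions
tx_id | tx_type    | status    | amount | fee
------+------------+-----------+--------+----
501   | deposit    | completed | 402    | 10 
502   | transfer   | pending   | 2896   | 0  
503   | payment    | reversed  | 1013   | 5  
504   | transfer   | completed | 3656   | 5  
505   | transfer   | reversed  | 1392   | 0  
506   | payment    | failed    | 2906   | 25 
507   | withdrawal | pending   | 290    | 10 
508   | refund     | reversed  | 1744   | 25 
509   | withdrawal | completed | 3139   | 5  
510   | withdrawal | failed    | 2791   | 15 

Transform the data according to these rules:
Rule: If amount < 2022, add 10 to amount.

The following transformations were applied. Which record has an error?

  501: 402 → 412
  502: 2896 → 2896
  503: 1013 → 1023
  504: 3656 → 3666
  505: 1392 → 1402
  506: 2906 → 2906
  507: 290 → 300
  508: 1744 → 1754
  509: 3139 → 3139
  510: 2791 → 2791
Record 504 has an error. The correct transformed value should be 3656, not 3666.

Step 1: Check each record against the rule
Step 2: Record 504 has amount = 3656
Step 3: Since 3656 >= 2022, the bonus should not have been applied
Step 4: Correct value = 3656, but claimed value = 3666
Conclusion: Record 504 has the error.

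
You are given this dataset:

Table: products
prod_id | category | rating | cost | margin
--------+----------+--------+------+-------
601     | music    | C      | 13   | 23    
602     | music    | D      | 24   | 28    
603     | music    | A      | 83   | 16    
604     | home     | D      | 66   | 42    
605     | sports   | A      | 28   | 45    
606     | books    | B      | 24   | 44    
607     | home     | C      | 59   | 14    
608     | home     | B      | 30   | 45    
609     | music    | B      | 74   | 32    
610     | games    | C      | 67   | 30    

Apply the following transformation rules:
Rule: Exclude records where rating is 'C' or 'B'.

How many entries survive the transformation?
4

Step 1: Count records to exclude
  - 3 (C) + 3 (B) = 6 records
Step 2: Total records: 10
Step 3: Remaining = 10 - 6 = 4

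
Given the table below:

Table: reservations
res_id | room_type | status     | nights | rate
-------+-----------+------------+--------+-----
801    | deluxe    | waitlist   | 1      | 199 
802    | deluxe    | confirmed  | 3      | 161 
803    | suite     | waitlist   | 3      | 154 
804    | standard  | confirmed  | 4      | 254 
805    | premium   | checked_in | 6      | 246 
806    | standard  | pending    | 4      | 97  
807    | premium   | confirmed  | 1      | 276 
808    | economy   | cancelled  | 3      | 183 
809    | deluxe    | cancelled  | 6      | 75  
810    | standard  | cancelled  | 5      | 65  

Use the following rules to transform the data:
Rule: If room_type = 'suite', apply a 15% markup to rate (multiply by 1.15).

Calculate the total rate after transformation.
1733.1

Step 1: Records with room_type = 'suite' have total rate = 154
Step 2: Apply multiplier: 154 × 1.15 = 177.1
Step 3: Other records total: 1556
Step 4: Final sum = 177.1 + 1556 = 1733.1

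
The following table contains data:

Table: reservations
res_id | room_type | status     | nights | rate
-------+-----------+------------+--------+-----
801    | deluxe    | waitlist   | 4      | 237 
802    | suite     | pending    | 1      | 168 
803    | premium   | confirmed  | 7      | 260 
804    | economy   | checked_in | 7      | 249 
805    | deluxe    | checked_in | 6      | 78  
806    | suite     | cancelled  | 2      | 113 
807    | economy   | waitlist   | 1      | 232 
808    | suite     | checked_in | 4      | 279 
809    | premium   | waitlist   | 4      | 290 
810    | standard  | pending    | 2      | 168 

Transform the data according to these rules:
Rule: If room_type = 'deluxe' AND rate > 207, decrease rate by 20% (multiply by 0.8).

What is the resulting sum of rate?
2026.6

Step 1: Find records where room_type = 'deluxe' AND rate > 207
Step 2: 1 records match, summing to 237
Step 3: After multiplier: 237 × 0.8 = 189.6
Step 4: Unaffected records sum: 1837
Step 5: Final sum = 189.6 + 1837 = 2026.6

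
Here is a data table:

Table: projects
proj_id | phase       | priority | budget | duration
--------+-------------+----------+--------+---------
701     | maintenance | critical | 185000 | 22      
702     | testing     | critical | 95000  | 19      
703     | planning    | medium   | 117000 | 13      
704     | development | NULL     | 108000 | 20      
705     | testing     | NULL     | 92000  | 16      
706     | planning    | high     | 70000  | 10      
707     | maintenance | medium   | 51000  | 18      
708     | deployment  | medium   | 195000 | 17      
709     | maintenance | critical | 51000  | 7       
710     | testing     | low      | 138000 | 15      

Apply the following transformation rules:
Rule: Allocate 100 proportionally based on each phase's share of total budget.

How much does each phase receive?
deployment: 17.7, development: 9.8, maintenance: 26.04, planning: 16.97, testing: 29.49

Step 1: Calculate total budget = 1102000
Step 2: Calculate each phase's proportion:
  deployment: 195000/1102000 = 17.70% → 17.7
  development: 108000/1102000 = 9.80% → 9.8
  maintenance: 287000/1102000 = 26.04% → 26.04
  planning: 187000/1102000 = 16.97% → 16.97
  testing: 325000/1102000 = 29.49% → 29.49
Step 3: Verify: sum of allocations ≈ 100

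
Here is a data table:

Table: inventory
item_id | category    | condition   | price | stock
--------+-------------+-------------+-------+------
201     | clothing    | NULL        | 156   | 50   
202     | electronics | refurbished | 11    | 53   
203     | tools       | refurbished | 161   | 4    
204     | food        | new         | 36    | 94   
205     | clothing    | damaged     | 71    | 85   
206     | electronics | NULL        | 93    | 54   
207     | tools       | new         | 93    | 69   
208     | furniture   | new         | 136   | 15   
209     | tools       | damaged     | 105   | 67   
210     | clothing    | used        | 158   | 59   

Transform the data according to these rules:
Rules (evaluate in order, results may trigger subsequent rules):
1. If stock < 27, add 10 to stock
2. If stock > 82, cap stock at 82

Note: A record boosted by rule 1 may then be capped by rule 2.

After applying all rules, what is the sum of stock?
555

Step 1: Apply rule 1 to records with stock < 27
  - 2 records get bonus of 10
  - Of these, 0 records then exceed 82 and get capped
Step 2: Apply rule 2 to records with stock > 82
  - 2 records (original) are capped
Step 3: Calculate final sum = 555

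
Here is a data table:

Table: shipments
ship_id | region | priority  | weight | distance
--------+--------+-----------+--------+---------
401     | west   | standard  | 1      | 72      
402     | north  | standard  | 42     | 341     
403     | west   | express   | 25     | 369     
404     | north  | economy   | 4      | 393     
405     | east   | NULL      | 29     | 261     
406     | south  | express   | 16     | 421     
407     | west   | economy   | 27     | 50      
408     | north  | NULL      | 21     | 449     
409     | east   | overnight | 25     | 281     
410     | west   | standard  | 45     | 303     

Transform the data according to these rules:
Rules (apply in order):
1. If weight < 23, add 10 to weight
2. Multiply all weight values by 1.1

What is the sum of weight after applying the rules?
302.5

Step 1: Apply Rule 1 - Add 10 to records with weight < 23
  - 4 records affected: 42 + (4 × 10) = 82
  - Unaffected records: 193
  - Sum after Rule 1: 275
Step 2: Apply Rule 2 - Multiply all by 1.1
  - 275 × 1.1 = 302.5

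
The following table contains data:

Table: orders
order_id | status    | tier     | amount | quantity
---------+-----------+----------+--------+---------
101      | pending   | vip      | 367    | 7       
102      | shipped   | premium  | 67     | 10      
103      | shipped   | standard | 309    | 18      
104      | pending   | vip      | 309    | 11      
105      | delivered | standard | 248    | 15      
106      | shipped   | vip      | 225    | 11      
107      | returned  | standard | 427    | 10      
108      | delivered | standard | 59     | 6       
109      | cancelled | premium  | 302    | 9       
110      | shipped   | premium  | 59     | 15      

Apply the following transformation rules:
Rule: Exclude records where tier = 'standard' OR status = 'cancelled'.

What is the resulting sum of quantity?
54

Step 1: Find records where tier = 'standard' OR status = 'cancelled'
Step 2: 5 records match, summing to 58
Step 3: Original sum: 112
Step 4: Remaining sum = 112 - 58 = 54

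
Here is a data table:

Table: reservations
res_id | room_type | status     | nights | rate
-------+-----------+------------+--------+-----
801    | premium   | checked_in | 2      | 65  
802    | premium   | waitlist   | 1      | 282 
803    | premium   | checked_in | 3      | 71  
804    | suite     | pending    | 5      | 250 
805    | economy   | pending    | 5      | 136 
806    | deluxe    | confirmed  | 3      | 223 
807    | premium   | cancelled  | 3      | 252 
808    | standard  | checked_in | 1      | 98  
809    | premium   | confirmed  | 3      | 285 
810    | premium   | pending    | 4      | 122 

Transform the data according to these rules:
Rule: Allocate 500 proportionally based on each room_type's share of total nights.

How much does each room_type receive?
deluxe: 50.0, economy: 83.33, premium: 266.67, standard: 16.67, suite: 83.33

Step 1: Calculate total nights = 30
Step 2: Calculate each room_type's proportion:
  deluxe: 3/30 = 10.00% → 50.0
  economy: 5/30 = 16.67% → 83.33
  premium: 16/30 = 53.33% → 266.67
  standard: 1/30 = 3.33% → 16.67
  suite: 5/30 = 16.67% → 83.33
Step 3: Verify: sum of allocations ≈ 500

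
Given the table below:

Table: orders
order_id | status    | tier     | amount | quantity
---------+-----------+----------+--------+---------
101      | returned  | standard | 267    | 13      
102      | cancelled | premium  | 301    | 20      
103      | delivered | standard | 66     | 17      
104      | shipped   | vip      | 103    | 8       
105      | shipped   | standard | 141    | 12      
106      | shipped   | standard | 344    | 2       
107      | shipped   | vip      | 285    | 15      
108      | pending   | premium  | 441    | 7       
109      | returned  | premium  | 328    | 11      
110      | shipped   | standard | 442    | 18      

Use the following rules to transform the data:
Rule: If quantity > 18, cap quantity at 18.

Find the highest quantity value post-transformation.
18

Step 1: Original maximum quantity = 20
Step 2: Apply cap at 18
Step 3: 1 records had quantity > 18 and were capped
Step 4: Maximum after transformation = 18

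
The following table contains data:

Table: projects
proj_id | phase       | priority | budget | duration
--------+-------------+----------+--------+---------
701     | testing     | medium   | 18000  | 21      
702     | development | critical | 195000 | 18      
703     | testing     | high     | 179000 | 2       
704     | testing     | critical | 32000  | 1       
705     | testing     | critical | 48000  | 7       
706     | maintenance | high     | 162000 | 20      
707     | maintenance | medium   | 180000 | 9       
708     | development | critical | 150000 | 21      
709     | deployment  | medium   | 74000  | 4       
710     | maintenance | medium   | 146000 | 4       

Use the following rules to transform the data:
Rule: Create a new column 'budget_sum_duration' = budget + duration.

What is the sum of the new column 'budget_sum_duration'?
1184107

Step 1: For each record, compute budget + duration
Example calculations:
  18000 + 21 = 18021
  195000 + 18 = 195018
  179000 + 2 = 179002
  ...
Step 2: Sum all derived values
Step 3: Total = 1184107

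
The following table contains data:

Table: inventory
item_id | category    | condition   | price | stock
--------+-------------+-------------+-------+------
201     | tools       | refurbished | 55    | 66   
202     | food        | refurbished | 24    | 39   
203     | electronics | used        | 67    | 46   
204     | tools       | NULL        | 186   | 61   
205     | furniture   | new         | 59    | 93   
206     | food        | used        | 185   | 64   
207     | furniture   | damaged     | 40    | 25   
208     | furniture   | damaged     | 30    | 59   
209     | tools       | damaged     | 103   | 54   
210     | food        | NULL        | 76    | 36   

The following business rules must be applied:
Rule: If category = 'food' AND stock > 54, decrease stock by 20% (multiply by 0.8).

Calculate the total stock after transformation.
530.2

Step 1: Find records where category = 'food' AND stock > 54
Step 2: 1 records match, summing to 64
Step 3: After multiplier: 64 × 0.8 = 51.2
Step 4: Unaffected records sum: 479
Step 5: Final sum = 51.2 + 479 = 530.2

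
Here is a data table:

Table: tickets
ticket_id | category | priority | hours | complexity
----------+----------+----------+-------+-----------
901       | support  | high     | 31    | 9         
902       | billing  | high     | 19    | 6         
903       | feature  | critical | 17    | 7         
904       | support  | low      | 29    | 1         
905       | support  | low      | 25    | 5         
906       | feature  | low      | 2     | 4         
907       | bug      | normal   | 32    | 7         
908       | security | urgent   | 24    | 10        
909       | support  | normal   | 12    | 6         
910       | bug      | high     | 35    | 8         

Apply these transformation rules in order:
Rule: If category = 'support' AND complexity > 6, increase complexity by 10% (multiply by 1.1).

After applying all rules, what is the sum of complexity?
63.9

Step 1: Find records where category = 'support' AND complexity > 6
Step 2: 1 records match, summing to 9
Step 3: After multiplier: 9 × 1.1 = 9.9
Step 4: Unaffected records sum: 54
Step 5: Final sum = 9.9 + 54 = 63.9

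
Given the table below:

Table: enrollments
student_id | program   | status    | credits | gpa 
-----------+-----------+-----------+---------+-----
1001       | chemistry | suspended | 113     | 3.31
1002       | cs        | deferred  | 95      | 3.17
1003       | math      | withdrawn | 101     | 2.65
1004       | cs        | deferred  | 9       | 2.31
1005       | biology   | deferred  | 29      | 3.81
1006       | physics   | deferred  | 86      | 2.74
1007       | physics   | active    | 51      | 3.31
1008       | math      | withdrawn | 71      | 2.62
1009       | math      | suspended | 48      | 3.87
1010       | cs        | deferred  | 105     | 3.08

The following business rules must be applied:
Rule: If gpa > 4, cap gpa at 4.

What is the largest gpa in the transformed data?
3.87

Step 1: Original maximum gpa = 3.87
Step 2: Check cap of 4 against maximum
Step 3: No records exceed the cap (max 3.87 <= cap 4), so no capping applies
Step 4: Maximum after transformation = 3.87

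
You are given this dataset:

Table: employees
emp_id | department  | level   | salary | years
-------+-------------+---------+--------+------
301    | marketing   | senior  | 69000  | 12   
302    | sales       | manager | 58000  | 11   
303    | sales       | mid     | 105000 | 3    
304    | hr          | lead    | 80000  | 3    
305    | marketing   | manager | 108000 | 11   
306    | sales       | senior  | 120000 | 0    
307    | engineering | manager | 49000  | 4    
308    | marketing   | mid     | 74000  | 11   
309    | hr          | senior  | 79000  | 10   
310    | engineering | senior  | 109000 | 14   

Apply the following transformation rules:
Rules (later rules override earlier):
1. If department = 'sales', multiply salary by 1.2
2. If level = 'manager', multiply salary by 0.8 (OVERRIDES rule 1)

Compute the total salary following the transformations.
853000.0

Step 1: Rule 2 takes priority for records with level = 'manager'
  - 3 records: 215000 × 0.8 = 172000.0
Step 2: Rule 1 applies to remaining records with department = 'sales'
  - 2 records: 225000 × 1.2 = 270000.0
Step 3: Other records unchanged: 411000
Step 4: Final sum = 172000.0 + 270000.0 + 411000 = 853000.0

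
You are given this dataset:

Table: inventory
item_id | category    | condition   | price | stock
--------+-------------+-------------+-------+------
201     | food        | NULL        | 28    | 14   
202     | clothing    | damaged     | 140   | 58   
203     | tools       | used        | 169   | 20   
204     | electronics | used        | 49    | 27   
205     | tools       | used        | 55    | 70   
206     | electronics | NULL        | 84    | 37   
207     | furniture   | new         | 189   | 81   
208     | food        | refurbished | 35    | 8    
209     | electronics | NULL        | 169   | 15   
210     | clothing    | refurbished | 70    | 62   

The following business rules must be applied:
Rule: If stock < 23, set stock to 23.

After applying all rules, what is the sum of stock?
427

Step 1: 4 records have stock < 23
Step 2: These records originally summed to 57
Step 3: After setting to minimum: 4 × 23 = 92
Step 4: Unaffected records sum: 335
Step 5: Final sum = 92 + 335 = 427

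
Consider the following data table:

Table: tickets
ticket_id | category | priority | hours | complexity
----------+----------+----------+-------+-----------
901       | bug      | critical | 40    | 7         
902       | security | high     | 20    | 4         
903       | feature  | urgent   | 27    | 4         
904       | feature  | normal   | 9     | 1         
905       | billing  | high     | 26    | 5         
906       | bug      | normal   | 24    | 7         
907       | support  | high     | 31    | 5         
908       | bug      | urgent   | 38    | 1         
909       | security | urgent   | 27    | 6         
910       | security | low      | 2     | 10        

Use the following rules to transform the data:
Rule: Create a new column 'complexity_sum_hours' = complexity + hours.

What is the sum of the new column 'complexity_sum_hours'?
294

Step 1: For each record, compute complexity + hours
Example calculations:
  7 + 40 = 47
  4 + 20 = 24
  4 + 27 = 31
  ...
Step 2: Sum all derived values
Step 3: Total = 294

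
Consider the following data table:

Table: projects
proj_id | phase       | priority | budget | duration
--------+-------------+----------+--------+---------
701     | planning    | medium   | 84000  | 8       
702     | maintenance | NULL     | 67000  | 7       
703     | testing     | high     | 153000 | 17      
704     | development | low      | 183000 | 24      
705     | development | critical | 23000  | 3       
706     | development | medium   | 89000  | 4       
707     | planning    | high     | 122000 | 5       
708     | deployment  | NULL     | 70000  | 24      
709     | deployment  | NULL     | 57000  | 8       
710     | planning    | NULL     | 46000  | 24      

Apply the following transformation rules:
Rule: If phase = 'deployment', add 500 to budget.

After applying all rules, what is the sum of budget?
895000

Step 1: Count records where phase = 'deployment': 2
Step 2: Total bonus added: 2 × 500 = 1000
Step 3: Original sum of budget: 894000
Step 4: Final sum = 894000 + 1000 = 895000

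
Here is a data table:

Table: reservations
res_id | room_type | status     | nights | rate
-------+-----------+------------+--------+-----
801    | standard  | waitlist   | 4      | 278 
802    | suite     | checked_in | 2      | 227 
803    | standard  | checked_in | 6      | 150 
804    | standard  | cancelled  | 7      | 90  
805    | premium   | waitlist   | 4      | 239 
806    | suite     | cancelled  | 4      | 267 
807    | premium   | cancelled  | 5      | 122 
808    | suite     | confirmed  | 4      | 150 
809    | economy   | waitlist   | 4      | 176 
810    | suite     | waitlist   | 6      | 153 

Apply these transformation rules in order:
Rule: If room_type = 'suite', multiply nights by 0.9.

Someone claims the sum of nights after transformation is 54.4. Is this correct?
No, the correct result is 44.4.

Step 1: Calculate the correct sum after transformation
Step 2: Apply multiplier 0.9 to records where room_type = 'suite'
Step 3: Correct result = 44.4
Step 4: Claimed result = 54.4
Step 5: 44.4 ≠ 54.4
Conclusion: The claimed result is incorrect. The correct answer is 44.4.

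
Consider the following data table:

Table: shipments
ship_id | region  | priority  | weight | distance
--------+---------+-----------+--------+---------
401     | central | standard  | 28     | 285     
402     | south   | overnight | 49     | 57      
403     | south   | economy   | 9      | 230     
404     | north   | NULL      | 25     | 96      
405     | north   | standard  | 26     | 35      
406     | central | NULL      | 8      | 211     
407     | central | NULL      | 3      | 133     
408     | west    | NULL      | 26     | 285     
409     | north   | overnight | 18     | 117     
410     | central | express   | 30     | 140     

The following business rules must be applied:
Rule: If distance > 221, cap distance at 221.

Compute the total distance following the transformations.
1452

Step 1: 3 records have distance > 221
Step 2: These records originally summed to 800
Step 3: After capping: 3 × 221 = 663
Step 4: Unaffected records sum: 789
Step 5: Final sum = 663 + 789 = 1452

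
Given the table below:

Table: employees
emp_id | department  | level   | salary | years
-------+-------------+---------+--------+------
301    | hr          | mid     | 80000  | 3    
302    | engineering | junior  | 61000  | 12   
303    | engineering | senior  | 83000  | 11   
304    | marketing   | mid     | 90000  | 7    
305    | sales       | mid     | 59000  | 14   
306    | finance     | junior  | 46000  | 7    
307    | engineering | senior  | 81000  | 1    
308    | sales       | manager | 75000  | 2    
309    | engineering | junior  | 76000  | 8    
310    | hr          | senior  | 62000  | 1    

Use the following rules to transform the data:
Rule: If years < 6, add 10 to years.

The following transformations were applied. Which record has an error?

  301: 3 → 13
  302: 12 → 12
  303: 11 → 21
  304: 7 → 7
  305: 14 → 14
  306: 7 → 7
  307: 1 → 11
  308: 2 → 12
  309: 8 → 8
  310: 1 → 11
Record 303 has an error. The correct transformed value should be 11, not 21.

Step 1: Check each record against the rule
Step 2: Record 303 has years = 11
Step 3: Since 11 >= 6, the bonus should not have been applied
Step 4: Correct value = 11, but claimed value = 21
Conclusion: Record 303 has the error.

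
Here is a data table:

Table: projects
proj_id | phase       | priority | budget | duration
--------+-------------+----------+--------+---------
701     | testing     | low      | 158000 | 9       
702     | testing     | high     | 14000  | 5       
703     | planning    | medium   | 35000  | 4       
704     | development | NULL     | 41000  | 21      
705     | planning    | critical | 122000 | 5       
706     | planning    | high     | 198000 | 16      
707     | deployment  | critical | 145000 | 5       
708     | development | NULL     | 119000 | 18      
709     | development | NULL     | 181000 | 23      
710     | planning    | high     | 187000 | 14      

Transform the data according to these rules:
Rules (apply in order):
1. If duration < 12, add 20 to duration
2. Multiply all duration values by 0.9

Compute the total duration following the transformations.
198.0

Step 1: Apply Rule 1 - Add 20 to records with duration < 12
  - 5 records affected: 28 + (5 × 20) = 128
  - Unaffected records: 92
  - Sum after Rule 1: 220
Step 2: Apply Rule 2 - Multiply all by 0.9
  - 220 × 0.9 = 198.0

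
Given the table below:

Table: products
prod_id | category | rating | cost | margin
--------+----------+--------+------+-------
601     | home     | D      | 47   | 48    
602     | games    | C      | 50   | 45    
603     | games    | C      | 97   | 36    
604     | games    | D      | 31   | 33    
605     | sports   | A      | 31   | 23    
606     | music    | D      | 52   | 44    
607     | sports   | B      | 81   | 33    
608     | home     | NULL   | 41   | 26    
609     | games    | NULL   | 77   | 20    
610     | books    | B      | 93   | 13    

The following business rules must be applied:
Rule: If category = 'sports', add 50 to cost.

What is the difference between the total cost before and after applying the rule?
100

Step 1: Original sum of cost = 600
Step 2: 2 records have category = 'sports'
Step 3: Each affected record changes by 50
Step 4: Total change = 2 × 50 = 100
Step 5: New sum = 600 + 100 = 700
Step 6: Difference = |700 - 600| = 100
        (Sum increased by 100)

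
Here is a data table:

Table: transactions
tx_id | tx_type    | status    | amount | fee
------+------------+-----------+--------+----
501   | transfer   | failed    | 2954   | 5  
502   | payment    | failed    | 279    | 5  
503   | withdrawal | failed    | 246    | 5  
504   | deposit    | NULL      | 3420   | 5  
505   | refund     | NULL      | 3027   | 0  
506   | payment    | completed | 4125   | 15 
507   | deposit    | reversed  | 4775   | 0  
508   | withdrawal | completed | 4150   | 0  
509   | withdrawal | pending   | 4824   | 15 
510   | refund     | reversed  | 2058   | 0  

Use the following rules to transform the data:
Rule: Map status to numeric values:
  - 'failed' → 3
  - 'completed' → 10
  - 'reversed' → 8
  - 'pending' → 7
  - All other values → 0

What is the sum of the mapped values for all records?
52

Step 1: Apply mapping to each record
Step 2: Count by status:
  'failed': 3 records × 3 = 9
  'completed': 2 records × 10 = 20
  'reversed': 2 records × 8 = 16
  'pending': 1 records × 7 = 7
Step 3: Sum all mapped values = 52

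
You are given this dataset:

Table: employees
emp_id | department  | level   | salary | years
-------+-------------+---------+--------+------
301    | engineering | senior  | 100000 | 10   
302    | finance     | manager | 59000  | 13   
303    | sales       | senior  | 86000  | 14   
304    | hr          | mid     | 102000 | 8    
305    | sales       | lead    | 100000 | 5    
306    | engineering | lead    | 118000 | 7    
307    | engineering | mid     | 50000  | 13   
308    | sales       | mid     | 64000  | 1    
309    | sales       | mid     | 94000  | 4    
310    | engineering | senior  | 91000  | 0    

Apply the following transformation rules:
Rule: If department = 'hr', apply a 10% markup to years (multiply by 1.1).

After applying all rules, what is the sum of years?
75.8

Step 1: Records with department = 'hr' have total years = 8
Step 2: Apply multiplier: 8 × 1.1 = 8.8
Step 3: Other records total: 67
Step 4: Final sum = 8.8 + 67 = 75.8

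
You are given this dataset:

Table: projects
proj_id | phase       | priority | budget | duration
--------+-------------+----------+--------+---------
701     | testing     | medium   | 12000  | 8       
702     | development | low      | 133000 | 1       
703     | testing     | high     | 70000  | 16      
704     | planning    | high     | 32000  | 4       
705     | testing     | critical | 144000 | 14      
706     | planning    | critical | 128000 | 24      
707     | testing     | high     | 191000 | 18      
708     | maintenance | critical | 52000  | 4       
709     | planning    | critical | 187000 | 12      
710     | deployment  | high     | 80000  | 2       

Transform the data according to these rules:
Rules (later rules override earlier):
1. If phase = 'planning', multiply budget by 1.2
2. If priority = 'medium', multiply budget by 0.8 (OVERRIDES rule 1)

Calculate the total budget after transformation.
1096000.0

Step 1: Rule 2 takes priority for records with priority = 'medium'
  - 1 records: 12000 × 0.8 = 9600.0
Step 2: Rule 1 applies to remaining records with phase = 'planning'
  - 3 records: 347000 × 1.2 = 416400.0
Step 3: Other records unchanged: 670000
Step 4: Final sum = 9600.0 + 416400.0 + 670000 = 1096000.0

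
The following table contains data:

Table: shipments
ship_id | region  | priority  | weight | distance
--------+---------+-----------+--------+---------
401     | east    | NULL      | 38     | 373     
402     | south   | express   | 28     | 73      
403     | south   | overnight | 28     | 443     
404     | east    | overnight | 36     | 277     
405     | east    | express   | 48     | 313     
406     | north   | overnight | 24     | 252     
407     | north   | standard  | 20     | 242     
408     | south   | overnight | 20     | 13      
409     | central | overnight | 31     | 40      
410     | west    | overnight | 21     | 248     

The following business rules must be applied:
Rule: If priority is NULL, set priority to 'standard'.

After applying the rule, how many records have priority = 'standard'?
2

Step 1: Count records where priority IS NULL
Step 2: Found 1 records with NULL priority
Step 3: These records will have priority set to 'standard'
Step 4: Records already having priority = 'standard': 1
Step 5: Answer: 1 + 1 = 2 records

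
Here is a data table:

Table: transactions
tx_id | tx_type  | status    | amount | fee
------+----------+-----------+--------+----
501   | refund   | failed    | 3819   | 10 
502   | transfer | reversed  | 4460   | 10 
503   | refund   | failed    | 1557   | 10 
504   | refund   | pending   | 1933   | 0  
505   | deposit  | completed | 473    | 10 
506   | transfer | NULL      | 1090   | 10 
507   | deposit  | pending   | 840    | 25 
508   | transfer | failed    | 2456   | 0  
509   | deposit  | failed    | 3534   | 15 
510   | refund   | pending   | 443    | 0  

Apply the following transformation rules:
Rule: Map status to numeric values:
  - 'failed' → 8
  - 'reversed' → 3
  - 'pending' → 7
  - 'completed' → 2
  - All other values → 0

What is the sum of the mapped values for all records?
58

Step 1: Apply mapping to each record
Step 2: Count by status:
  'failed': 4 records × 8 = 32
  'reversed': 1 records × 3 = 3
  'pending': 3 records × 7 = 21
  'completed': 1 records × 2 = 2
Step 3: Sum all mapped values = 58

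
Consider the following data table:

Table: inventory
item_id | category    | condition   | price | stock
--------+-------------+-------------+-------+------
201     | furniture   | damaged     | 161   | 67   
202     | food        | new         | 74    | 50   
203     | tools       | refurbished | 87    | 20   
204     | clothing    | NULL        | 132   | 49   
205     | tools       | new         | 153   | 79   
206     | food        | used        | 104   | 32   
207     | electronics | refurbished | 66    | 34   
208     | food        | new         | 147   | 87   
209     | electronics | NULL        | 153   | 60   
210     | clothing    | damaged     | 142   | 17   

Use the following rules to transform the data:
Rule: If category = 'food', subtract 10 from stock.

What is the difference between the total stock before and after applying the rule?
30

Step 1: Original sum of stock = 495
Step 2: 3 records have category = 'food'
Step 3: Each affected record changes by -10
Step 4: Total change = 3 × -10 = -30
Step 5: New sum = 495 + -30 = 465
Step 6: Difference = |465 - 495| = 30
        (Sum decreased by 30)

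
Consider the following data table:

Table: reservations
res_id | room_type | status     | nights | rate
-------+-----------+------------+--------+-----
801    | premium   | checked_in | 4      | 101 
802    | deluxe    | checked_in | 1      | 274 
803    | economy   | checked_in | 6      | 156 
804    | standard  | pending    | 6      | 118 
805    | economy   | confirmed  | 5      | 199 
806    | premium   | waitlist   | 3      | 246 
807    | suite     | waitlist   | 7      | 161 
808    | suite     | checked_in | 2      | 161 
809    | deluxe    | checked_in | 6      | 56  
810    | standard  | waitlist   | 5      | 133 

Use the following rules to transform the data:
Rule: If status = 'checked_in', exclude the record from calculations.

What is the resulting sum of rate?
857

Step 1: Identify records where status = 'checked_in'
Step 2: The excluded records sum to 748
Step 3: Original total rate = 1605
Step 4: Remaining total = 1605 - 748 = 857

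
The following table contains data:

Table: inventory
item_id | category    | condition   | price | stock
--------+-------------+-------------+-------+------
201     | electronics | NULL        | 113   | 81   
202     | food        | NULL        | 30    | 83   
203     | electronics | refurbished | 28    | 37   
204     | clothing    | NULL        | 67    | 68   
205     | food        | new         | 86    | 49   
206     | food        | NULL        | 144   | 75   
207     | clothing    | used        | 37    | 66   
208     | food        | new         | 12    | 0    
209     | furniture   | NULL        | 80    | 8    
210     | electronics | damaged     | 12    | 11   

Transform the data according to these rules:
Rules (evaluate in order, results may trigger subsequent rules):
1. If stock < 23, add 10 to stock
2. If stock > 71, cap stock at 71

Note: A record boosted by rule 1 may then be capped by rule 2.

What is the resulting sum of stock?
482

Step 1: Apply rule 1 to records with stock < 23
  - 3 records get bonus of 10
  - Of these, 0 records then exceed 71 and get capped
Step 2: Apply rule 2 to records with stock > 71
  - 3 records (original) are capped
Step 3: Calculate final sum = 482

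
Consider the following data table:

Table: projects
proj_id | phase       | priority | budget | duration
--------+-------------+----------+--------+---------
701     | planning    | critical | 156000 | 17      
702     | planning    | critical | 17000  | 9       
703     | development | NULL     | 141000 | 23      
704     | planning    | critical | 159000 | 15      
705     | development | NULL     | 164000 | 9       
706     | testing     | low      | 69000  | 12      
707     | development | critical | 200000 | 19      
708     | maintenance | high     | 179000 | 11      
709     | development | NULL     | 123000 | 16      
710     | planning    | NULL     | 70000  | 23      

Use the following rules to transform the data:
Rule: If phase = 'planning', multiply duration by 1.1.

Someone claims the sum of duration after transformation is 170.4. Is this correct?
No, the correct result is 160.4.

Step 1: Calculate the correct sum after transformation
Step 2: Apply multiplier 1.1 to records where phase = 'planning'
Step 3: Correct result = 160.4
Step 4: Claimed result = 170.4
Step 5: 160.4 ≠ 170.4
Conclusion: The claimed result is incorrect. The correct answer is 160.4.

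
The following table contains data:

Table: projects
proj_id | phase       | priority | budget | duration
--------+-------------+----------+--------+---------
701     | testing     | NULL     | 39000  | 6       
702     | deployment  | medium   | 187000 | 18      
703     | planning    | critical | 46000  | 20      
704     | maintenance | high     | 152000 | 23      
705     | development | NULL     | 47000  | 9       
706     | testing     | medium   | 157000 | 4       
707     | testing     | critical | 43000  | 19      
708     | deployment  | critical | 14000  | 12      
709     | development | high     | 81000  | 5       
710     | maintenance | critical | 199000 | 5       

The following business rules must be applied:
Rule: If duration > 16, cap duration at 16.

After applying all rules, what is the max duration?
16

Step 1: Original maximum duration = 23
Step 2: Apply cap at 16
Step 3: 4 records had duration > 16 and were capped
Step 4: Maximum after transformation = 16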